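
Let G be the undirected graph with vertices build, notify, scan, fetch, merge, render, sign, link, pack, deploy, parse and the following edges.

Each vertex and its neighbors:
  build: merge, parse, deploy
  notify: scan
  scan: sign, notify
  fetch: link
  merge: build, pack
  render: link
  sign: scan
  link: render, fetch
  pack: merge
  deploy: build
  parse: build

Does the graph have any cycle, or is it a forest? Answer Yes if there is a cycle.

No

DFS, tracking each vertex's parent; an edge to a visited non-parent vertex closes a cycle.
Start from build:
visit build (parent –)
  visit merge (parent build)
    merge–build: parent, skip
    visit pack (parent merge)
      pack–merge: parent, skip
  visit parse (parent build)
    parse–build: parent, skip
  visit deploy (parent build)
    deploy–build: parent, skip
visit notify (parent –)
  visit scan (parent notify)
    visit sign (parent scan)
      sign–scan: parent, skip
    scan–notify: parent, skip
visit fetch (parent –)
  visit link (parent fetch)
    visit render (parent link)
      render–link: parent, skip
    link–fetch: parent, skip
No non-parent visited neighbor found — the graph is a forest.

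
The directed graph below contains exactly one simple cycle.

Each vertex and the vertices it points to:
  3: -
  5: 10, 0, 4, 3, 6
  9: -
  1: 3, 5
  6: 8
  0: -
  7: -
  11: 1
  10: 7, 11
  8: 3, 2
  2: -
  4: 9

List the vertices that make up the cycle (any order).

1, 5, 10, 11

DFS with gray/black marking from 5:
5 gray
  10 gray
    7 gray
    7 black
    11 gray
      1 gray
        3 gray
        3 black
        1→5: 5 is gray → back edge
Back edge closes the cycle 5 → 10 → 11 → 1 → 5; its vertices are {1, 5, 10, 11}.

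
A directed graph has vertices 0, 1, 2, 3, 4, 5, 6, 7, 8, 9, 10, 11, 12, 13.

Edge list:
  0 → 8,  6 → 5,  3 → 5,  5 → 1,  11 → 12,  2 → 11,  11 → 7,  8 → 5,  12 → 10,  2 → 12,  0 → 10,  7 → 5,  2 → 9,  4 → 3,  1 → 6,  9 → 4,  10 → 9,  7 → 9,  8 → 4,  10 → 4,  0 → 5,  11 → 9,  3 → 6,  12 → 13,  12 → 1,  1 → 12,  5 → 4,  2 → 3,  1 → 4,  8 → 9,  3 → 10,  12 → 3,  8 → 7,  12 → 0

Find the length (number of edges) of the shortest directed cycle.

2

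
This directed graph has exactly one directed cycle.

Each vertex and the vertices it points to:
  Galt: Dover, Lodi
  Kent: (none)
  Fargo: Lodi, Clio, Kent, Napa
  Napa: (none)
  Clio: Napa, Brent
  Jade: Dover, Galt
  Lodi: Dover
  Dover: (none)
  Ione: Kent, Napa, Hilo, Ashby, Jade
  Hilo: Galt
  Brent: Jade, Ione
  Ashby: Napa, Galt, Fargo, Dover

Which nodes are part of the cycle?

DFS with gray/black marking from Brent:
Brent gray
  Jade gray
    Dover gray
    Dover black
    Galt gray
      Galt→Dover: Dover black — skip
      Lodi gray
        Lodi→Dover: Dover black — skip
      Lodi black
    Galt black
  Jade black
  Ione gray
    Kent gray
    Kent black
    Napa gray
    Napa black
    Hilo gray
      Hilo→Galt: Galt black — skip
    Hilo black
    Ashby gray
      Ashby→Napa: Napa black — skip
      Ashby→Galt: Galt black — skip
      Fargo gray
        Fargo→Lodi: Lodi black — skip
        Clio gray
          Clio→Napa: Napa black — skip
          Clio→Brent: Brent is gray → back edge
Back edge closes the cycle Brent → Ione → Ashby → Fargo → Clio → Brent; its vertices are {Clio, Ione, Ashby, Brent, Fargo}.

Clio, Ione, Ashby, Brent, Fargo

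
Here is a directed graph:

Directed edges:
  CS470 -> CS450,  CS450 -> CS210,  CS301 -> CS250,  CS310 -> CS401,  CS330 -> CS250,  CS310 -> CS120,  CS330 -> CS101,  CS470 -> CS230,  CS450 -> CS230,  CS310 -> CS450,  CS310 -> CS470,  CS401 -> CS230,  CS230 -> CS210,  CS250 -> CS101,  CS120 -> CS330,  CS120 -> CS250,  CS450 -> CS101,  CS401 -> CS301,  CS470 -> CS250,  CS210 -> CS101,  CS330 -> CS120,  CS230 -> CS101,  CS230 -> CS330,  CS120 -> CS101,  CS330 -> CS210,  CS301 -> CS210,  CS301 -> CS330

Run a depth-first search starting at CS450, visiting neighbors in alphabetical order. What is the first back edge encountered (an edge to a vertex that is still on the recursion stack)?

DFS from CS450 (visiting neighbors in alphabetical order); mark gray on enter, black on exit:
CS450 gray
  CS101 gray
  CS101 black
  CS210 gray
    CS210→CS101: CS101 black — skip
  CS210 black
  CS230 gray
    CS230→CS101: CS101 black — skip
    CS230→CS210: CS210 black — skip
    CS330 gray
      CS330→CS101: CS101 black — skip
      CS120 gray
        CS120→CS101: CS101 black — skip
        CS250 gray
          CS250→CS101: CS101 black — skip
        CS250 black
        CS120→CS330: CS330 is gray → back edge
First back edge: CS120 → CS330.

CS120→CS330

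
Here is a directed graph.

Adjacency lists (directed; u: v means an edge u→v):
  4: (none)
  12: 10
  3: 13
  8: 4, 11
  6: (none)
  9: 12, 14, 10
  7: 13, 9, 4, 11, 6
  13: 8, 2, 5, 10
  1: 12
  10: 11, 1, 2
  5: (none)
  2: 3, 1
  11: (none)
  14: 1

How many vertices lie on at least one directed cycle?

A vertex is on a directed cycle iff it belongs to a strongly connected component of size ≥ 2 (or has a self-loop).
The vertices on cycles are {1, 2, 3, 10, 12, 13} — 6 in total.

6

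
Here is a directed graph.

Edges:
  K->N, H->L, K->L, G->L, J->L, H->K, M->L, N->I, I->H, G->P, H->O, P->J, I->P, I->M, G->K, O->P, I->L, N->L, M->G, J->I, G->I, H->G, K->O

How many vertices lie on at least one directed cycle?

A vertex is on a directed cycle iff it belongs to a strongly connected component of size ≥ 2 (or has a self-loop).
The vertices on cycles are {G, H, I, J, K, M, N, O, P} — 9 in total.

9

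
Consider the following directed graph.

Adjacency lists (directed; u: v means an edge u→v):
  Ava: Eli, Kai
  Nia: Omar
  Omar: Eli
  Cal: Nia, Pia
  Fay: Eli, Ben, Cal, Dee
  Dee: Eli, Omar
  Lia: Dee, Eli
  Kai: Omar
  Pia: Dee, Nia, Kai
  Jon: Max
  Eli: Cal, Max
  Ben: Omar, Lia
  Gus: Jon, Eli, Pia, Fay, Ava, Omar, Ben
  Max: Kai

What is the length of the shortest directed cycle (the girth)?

For each vertex v, BFS finds the shortest path from v back to v.
The shortest such closed walk is Pia → Dee → Eli → Cal → Pia, length 4.

4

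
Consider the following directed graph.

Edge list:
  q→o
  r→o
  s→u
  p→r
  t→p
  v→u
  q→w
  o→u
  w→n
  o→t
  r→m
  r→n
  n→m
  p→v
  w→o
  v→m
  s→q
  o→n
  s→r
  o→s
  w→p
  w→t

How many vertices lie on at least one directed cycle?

A vertex is on a directed cycle iff it belongs to a strongly connected component of size ≥ 2 (or has a self-loop).
The vertices on cycles are {o, p, q, r, s, t, w} — 7 in total.

7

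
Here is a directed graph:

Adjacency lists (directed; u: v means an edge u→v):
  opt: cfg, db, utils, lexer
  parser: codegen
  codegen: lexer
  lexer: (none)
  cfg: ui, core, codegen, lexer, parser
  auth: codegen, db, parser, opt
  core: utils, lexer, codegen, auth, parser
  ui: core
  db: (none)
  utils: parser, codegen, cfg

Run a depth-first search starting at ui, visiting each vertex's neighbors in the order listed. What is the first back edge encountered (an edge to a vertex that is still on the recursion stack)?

cfg→ui

DFS from ui (visiting each vertex's neighbors in the order listed); mark gray on enter, black on exit:
ui gray
  core gray
    utils gray
      parser gray
        codegen gray
          lexer gray
          lexer black
        codegen black
      parser black
      utils→codegen: codegen black — skip
      cfg gray
        cfg→ui: ui is gray → back edge
First back edge: cfg → ui.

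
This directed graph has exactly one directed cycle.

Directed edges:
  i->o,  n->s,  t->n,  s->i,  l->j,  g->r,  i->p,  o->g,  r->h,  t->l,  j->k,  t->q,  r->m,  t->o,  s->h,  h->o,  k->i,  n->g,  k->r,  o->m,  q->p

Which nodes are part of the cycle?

g, h, o, r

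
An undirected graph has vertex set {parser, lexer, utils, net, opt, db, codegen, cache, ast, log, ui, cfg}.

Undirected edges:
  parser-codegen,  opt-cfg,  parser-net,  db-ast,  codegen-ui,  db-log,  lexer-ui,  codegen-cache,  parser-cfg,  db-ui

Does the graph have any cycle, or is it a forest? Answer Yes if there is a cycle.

No

DFS, tracking each vertex's parent; an edge to a visited non-parent vertex closes a cycle.
Start from codegen:
visit codegen (parent –)
  visit parser (parent codegen)
    visit cfg (parent parser)
      cfg–parser: parent, skip
      visit opt (parent cfg)
        opt–cfg: parent, skip
    parser–codegen: parent, skip
    visit net (parent parser)
      net–parser: parent, skip
  visit ui (parent codegen)
    visit lexer (parent ui)
      lexer–ui: parent, skip
    visit db (parent ui)
      db–ui: parent, skip
      visit log (parent db)
        log–db: parent, skip
      visit ast (parent db)
        ast–db: parent, skip
    ui–codegen: parent, skip
  visit cache (parent codegen)
    cache–codegen: parent, skip
visit utils (parent –)
No non-parent visited neighbor found — the graph is a forest.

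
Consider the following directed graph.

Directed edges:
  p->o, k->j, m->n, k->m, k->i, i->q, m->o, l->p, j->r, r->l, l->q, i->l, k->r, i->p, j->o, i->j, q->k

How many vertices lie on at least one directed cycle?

A vertex is on a directed cycle iff it belongs to a strongly connected component of size ≥ 2 (or has a self-loop).
The vertices on cycles are {i, j, k, l, q, r} — 6 in total.

6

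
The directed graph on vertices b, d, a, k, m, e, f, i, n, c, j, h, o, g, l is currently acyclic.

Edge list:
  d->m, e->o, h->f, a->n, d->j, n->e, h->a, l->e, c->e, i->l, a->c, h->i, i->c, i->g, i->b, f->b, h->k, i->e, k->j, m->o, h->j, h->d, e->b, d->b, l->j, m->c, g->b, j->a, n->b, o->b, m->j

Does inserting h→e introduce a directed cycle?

Adding h→e creates a cycle iff e can already reach h.
Explore from e: no path reaches h. The graph stays acyclic.

No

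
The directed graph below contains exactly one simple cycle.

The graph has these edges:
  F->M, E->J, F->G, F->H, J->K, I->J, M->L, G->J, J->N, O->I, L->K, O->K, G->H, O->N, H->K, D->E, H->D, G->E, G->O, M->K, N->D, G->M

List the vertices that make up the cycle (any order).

D, E, J, N

DFS with gray/black marking from E:
E gray
  J gray
    K gray
    K black
    N gray
      D gray
        D→E: E is gray → back edge
Back edge closes the cycle E → J → N → D → E; its vertices are {D, E, J, N}.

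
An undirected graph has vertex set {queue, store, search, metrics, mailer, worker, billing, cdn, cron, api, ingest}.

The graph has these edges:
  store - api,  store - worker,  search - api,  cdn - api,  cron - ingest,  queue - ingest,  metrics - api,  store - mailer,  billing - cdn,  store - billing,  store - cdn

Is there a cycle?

Yes

DFS, tracking each vertex's parent; an edge to a visited non-parent vertex closes a cycle.
Start from cdn:
visit cdn (parent –)
  visit api (parent cdn)
    visit search (parent api)
      search–api: parent, skip
    visit metrics (parent api)
      metrics–api: parent, skip
    api–cdn: parent, skip
    visit store (parent api)
      store–cdn: cdn visited and ≠ parent → cycle
Cycle: cdn – api – store – cdn.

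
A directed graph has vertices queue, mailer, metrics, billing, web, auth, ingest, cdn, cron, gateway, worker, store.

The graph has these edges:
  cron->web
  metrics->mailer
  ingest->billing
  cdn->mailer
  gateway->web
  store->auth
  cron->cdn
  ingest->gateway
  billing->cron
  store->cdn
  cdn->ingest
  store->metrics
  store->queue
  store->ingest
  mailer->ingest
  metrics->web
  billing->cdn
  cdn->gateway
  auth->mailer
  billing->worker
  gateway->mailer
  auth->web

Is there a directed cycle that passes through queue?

No

queue lies on a cycle iff there is a path from queue back to itself.
Exploring from queue, it never reaches itself; equivalently, its strongly connected component is a singleton.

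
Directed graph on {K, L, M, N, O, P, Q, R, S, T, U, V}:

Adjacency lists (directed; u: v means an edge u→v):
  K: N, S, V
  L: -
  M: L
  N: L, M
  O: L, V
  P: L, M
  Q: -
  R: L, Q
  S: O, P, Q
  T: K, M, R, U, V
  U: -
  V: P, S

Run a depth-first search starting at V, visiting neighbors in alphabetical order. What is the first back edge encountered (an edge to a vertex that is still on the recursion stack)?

DFS from V (visiting neighbors in alphabetical order); mark gray on enter, black on exit:
V gray
  P gray
    L gray
    L black
    M gray
      M→L: L black — skip
    M black
  P black
  S gray
    O gray
      O→L: L black — skip
      O→V: V is gray → back edge
First back edge: O → V.

O→V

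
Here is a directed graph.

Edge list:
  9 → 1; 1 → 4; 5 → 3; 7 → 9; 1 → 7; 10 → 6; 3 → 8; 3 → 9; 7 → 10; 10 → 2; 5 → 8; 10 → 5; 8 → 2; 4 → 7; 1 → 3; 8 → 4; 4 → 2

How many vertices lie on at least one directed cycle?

8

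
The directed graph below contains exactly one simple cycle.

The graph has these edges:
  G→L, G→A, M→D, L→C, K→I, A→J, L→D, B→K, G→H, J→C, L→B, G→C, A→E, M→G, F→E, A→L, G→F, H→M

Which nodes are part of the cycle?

G, H, M

DFS with gray/black marking from M:
M gray
  G gray
    H gray
      H→M: M is gray → back edge
Back edge closes the cycle M → G → H → M; its vertices are {G, H, M}.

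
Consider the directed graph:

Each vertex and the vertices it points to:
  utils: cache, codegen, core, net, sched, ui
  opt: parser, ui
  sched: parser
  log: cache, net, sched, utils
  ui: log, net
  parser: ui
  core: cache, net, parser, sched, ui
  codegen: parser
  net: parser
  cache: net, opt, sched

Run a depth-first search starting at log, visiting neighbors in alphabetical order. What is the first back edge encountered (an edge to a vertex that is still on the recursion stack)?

ui->log

DFS from log (visiting neighbors in alphabetical order); mark gray on enter, black on exit:
log gray
  cache gray
    net gray
      parser gray
        ui gray
          ui→log: log is gray → back edge
First back edge: ui → log.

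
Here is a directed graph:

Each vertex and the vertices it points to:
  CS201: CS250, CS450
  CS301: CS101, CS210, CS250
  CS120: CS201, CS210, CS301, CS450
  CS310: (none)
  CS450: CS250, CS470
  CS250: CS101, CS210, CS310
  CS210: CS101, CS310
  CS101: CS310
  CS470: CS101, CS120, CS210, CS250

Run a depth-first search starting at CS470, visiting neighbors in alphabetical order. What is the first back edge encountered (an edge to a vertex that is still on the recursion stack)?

CS450→CS470

DFS from CS470 (visiting neighbors in alphabetical order); mark gray on enter, black on exit:
CS470 gray
  CS101 gray
    CS310 gray
    CS310 black
  CS101 black
  CS120 gray
    CS201 gray
      CS250 gray
        CS250→CS101: CS101 black — skip
        CS210 gray
          CS210→CS101: CS101 black — skip
          CS210→CS310: CS310 black — skip
        CS210 black
        CS250→CS310: CS310 black — skip
      CS250 black
      CS450 gray
        CS450→CS250: CS250 black — skip
        CS450→CS470: CS470 is gray → back edge
First back edge: CS450 → CS470.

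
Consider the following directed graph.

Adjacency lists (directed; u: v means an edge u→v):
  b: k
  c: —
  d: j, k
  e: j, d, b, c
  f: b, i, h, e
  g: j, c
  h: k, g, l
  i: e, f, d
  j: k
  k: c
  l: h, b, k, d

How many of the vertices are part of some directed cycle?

A vertex is on a directed cycle iff it belongs to a strongly connected component of size ≥ 2 (or has a self-loop).
The vertices on cycles are {f, h, i, l} — 4 in total.

4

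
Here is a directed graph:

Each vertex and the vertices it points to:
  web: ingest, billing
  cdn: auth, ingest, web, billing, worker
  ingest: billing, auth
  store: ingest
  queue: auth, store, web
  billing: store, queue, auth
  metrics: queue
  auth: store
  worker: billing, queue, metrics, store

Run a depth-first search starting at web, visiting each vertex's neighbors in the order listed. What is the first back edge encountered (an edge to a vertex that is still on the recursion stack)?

store->ingest

DFS from web (visiting each vertex's neighbors in the order listed); mark gray on enter, black on exit:
web gray
  ingest gray
    billing gray
      store gray
        store→ingest: ingest is gray → back edge
First back edge: store → ingest.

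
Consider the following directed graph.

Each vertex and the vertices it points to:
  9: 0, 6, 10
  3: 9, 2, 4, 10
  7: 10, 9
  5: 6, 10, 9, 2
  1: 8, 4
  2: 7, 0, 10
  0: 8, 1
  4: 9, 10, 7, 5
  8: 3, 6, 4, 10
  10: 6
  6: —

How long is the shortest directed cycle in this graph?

4

For each vertex v, BFS finds the shortest path from v back to v.
The shortest such closed walk is 0 → 1 → 4 → 9 → 0, length 4.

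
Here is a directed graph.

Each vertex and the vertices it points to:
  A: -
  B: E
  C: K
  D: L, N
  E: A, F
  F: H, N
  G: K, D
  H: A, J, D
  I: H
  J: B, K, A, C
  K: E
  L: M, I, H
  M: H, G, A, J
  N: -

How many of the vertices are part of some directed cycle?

A vertex is on a directed cycle iff it belongs to a strongly connected component of size ≥ 2 (or has a self-loop).
The vertices on cycles are {B, C, D, E, F, G, H, I, J, K, L, M} — 12 in total.

12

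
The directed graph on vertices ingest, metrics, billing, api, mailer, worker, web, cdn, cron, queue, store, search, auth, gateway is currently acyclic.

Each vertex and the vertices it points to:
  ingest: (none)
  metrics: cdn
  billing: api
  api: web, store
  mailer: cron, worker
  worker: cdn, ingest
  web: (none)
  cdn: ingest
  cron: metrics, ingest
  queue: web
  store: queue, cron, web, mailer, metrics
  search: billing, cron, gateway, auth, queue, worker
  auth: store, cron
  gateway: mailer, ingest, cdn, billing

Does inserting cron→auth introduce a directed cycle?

Yes

Adding cron→auth creates a cycle iff auth can already reach cron.
Path from auth: auth → cron.
So auth → … → cron → auth is a cycle.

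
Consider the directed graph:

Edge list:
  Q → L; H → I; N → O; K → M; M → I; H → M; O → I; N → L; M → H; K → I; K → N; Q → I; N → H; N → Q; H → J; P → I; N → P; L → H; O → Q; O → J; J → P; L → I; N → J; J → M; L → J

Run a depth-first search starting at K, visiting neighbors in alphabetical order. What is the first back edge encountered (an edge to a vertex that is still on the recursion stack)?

DFS from K (visiting neighbors in alphabetical order); mark gray on enter, black on exit:
K gray
  I gray
  I black
  M gray
    H gray
      H→I: I black — skip
      J gray
        J→M: M is gray → back edge
First back edge: J → M.

J→M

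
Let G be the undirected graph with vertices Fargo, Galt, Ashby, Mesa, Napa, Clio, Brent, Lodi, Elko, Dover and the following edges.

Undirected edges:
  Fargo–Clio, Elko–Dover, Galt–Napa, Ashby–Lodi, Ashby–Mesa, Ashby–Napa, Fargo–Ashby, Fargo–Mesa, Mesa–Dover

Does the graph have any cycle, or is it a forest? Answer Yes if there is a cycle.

Yes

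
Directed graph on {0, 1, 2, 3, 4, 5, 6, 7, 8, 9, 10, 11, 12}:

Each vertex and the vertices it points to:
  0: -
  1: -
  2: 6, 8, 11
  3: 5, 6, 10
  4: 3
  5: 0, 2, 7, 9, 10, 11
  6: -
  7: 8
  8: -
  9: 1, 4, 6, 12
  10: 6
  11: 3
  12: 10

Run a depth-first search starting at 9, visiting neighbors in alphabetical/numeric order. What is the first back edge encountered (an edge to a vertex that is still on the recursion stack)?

DFS from 9 (visiting neighbors in alphabetical/numeric order); mark gray on enter, black on exit:
9 gray
  1 gray
  1 black
  4 gray
    3 gray
      5 gray
        0 gray
        0 black
        2 gray
          6 gray
          6 black
          8 gray
          8 black
          11 gray
            11→3: 3 is gray → back edge
First back edge: 11 → 3.

11->3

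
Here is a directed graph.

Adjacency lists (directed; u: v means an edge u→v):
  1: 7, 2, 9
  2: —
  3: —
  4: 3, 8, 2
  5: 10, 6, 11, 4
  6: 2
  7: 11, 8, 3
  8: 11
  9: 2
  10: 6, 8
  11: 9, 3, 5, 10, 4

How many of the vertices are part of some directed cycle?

5

A vertex is on a directed cycle iff it belongs to a strongly connected component of size ≥ 2 (or has a self-loop).
The vertices on cycles are {4, 5, 8, 10, 11} — 5 in total.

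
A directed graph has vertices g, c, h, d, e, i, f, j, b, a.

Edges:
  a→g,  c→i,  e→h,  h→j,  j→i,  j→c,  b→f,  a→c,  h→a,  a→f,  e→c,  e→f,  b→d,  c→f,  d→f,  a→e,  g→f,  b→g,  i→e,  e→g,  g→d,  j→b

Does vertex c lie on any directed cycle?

c is on a cycle iff c can reach itself via ≥1 edge.
c → i → e → c — yes.

Yes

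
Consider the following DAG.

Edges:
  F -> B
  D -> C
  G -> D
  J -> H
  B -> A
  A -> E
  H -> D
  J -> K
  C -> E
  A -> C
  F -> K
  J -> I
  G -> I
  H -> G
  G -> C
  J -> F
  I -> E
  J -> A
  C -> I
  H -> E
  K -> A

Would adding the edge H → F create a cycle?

No

Adding H→F creates a cycle iff F can already reach H.
Explore from F: no path reaches H. The graph stays acyclic.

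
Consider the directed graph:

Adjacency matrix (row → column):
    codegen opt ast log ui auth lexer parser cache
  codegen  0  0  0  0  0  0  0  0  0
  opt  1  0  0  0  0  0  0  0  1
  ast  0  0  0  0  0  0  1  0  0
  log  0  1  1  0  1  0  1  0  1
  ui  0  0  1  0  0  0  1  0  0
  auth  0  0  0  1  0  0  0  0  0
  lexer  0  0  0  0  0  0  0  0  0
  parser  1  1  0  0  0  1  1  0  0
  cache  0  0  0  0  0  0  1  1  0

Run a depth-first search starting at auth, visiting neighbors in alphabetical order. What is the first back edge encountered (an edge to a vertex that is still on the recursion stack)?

parser→auth

DFS from auth (visiting neighbors in alphabetical order); mark gray on enter, black on exit:
auth gray
  log gray
    ast gray
      lexer gray
      lexer black
    ast black
    cache gray
      cache→lexer: lexer black — skip
      parser gray
        parser→auth: auth is gray → back edge
First back edge: parser → auth.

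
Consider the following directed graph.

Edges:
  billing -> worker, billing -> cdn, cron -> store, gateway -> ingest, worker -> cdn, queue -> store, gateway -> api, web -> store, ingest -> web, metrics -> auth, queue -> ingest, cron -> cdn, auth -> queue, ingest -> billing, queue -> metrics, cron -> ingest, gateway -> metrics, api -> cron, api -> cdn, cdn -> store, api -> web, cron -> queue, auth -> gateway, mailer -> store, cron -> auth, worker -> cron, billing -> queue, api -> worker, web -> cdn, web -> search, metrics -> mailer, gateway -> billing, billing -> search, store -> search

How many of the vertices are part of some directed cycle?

A vertex is on a directed cycle iff it belongs to a strongly connected component of size ≥ 2 (or has a self-loop).
The vertices on cycles are {api, auth, cron, queue, ingest, worker, billing, gateway, metrics} — 9 in total.

9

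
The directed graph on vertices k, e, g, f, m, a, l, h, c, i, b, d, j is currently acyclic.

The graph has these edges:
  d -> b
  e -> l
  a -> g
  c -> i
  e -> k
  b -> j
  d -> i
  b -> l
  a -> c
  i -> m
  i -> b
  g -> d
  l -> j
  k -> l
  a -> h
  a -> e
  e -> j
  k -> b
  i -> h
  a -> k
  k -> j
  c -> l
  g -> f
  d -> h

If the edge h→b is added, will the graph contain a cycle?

Adding h→b creates a cycle iff b can already reach h.
Explore from b: no path reaches h. The graph stays acyclic.

No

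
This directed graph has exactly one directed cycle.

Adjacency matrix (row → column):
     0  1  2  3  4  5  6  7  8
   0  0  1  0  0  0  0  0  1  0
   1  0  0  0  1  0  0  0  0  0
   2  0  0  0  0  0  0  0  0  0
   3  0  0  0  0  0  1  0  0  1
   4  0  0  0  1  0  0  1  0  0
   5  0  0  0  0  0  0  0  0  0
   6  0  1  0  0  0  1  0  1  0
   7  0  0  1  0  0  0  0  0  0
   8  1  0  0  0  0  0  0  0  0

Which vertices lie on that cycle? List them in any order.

DFS with gray/black marking from 1:
1 gray
  3 gray
    5 gray
    5 black
    8 gray
      0 gray
        7 gray
          2 gray
          2 black
        7 black
        0→1: 1 is gray → back edge
Back edge closes the cycle 1 → 3 → 8 → 0 → 1; its vertices are {0, 1, 3, 8}.

0, 1, 3, 8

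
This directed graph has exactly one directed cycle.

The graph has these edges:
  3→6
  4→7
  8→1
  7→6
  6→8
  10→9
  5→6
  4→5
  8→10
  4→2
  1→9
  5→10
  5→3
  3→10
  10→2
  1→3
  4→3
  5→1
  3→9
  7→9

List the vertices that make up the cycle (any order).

1, 3, 6, 8

DFS with gray/black marking from 3:
3 gray
  6 gray
    8 gray
      10 gray
        2 gray
        2 black
        9 gray
        9 black
      10 black
      1 gray
        1→9: 9 black — skip
        1→3: 3 is gray → back edge
Back edge closes the cycle 3 → 6 → 8 → 1 → 3; its vertices are {1, 3, 6, 8}.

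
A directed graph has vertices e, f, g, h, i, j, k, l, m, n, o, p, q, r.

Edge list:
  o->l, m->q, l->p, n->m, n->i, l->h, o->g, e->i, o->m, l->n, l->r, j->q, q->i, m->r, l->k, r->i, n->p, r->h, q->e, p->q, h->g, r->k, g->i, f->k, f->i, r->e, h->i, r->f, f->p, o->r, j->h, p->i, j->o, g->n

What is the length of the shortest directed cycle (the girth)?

5

For each vertex v, BFS finds the shortest path from v back to v.
The shortest such closed walk is g → n → m → r → h → g, length 5.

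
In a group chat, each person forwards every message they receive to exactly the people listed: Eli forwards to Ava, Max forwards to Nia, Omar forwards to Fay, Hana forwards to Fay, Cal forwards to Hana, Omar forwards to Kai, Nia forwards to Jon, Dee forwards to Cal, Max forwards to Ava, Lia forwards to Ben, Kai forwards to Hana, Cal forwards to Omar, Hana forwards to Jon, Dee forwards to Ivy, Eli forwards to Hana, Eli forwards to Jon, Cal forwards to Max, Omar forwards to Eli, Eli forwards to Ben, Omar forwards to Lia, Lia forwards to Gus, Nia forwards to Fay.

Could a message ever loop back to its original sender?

DFS with white/gray/black marking, starting from Ava:
Ava gray
Ava black
Ivy gray
Ivy black
Nia gray
  Jon gray
  Jon black
  Fay gray
  Fay black
Nia black
Ben gray
Ben black
Max gray
  Max→Ava: Ava black — skip
  Max→Nia: Nia black — skip
Max black
Dee gray
  Cal gray
    Cal→Max: Max black — skip
    Omar gray
      Omar→Fay: Fay black — skip
      Eli gray
        Eli→Ben: Ben black — skip
        Hana gray
          Hana→Fay: Fay black — skip
          Hana→Jon: Jon black — skip
        Hana black
        Eli→Jon: Jon black — skip
        Eli→Ava: Ava black — skip
      Eli black
      Kai gray
        Kai→Hana: Hana black — skip
      Kai black
      Lia gray
        Gus gray
        Gus black
        Lia→Ben: Ben black — skip
      Lia black
    Omar black
    Cal→Hana: Hana black — skip
  Cal black
  Dee→Ivy: Ivy black — skip
Dee black
Every edge goes to a white or black vertex — no back edge, so the graph is acyclic.

No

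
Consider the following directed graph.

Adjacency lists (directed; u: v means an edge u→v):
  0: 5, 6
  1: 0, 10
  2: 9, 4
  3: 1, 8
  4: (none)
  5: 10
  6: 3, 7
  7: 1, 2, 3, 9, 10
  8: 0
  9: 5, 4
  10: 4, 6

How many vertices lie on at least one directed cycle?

10

A vertex is on a directed cycle iff it belongs to a strongly connected component of size ≥ 2 (or has a self-loop).
The vertices on cycles are {0, 1, 2, 3, 5, 6, 7, 8, 9, 10} — 10 in total.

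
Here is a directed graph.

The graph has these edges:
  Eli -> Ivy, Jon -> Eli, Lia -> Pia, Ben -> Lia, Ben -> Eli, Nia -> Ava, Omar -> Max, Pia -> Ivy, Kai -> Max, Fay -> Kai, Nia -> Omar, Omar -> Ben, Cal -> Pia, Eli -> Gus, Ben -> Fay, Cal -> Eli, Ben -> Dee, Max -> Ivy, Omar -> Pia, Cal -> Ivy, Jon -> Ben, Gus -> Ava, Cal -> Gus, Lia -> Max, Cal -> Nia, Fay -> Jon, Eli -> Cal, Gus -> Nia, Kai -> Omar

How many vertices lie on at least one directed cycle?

9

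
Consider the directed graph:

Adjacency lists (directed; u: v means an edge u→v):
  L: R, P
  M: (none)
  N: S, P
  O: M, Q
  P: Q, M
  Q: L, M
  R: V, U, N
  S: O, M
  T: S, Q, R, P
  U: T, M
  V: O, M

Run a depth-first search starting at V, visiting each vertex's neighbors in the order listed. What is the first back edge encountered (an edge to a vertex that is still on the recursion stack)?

R->V

DFS from V (visiting each vertex's neighbors in the order listed); mark gray on enter, black on exit:
V gray
  O gray
    M gray
    M black
    Q gray
      L gray
        R gray
          R→V: V is gray → back edge
First back edge: R → V.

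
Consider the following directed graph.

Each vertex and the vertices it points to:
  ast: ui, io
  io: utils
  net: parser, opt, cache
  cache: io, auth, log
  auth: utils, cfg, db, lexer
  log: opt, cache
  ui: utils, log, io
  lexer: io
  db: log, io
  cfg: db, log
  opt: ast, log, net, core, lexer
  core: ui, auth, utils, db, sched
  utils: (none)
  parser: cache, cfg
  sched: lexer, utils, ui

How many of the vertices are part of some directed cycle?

12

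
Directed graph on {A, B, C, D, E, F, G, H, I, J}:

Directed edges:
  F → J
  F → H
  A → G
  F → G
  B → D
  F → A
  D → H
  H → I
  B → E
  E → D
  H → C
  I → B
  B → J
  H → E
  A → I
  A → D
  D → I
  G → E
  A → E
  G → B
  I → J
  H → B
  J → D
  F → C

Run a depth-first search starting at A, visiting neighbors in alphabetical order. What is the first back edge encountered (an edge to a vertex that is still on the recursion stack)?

B→D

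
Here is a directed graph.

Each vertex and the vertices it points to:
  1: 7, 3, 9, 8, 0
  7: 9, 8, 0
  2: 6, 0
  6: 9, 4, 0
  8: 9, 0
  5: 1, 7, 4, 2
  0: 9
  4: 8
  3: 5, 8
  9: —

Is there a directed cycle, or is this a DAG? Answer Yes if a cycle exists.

Yes

DFS with white/gray/black marking, starting from 1:
1 gray
  7 gray
    9 gray
    9 black
    8 gray
      8→9: 9 black — skip
      0 gray
        0→9: 9 black — skip
      0 black
    8 black
    7→0: 0 black — skip
  7 black
  3 gray
    5 gray
      5→1: 1 is gray → back edge
Back edge found, so a cycle exists: 1 → 3 → 5 → 1.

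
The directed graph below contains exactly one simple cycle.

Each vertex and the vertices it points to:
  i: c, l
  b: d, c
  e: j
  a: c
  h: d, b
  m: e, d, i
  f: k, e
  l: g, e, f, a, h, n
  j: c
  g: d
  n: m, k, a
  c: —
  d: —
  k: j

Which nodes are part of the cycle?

i, l, m, n

DFS with gray/black marking from l:
l gray
  g gray
    d gray
    d black
  g black
  e gray
    j gray
      c gray
      c black
    j black
  e black
  f gray
    k gray
      k→j: j black — skip
    k black
    f→e: e black — skip
  f black
  a gray
    a→c: c black — skip
  a black
  h gray
    h→d: d black — skip
    b gray
      b→d: d black — skip
      b→c: c black — skip
    b black
  h black
  n gray
    m gray
      m→e: e black — skip
      m→d: d black — skip
      i gray
        i→c: c black — skip
        i→l: l is gray → back edge
Back edge closes the cycle l → n → m → i → l; its vertices are {i, l, m, n}.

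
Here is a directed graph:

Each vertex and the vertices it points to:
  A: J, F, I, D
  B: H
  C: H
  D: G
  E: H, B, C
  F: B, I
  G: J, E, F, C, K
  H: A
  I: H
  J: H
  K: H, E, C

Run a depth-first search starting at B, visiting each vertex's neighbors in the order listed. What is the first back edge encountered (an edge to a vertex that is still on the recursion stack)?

J->H

DFS from B (visiting each vertex's neighbors in the order listed); mark gray on enter, black on exit:
B gray
  H gray
    A gray
      J gray
        J→H: H is gray → back edge
First back edge: J → H.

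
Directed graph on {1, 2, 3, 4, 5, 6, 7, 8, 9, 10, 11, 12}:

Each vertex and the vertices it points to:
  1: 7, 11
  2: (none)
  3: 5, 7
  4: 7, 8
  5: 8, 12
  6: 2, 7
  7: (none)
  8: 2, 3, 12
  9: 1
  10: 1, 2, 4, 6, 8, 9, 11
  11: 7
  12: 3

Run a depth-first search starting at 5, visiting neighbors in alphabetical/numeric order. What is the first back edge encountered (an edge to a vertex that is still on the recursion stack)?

3->5

DFS from 5 (visiting neighbors in alphabetical/numeric order); mark gray on enter, black on exit:
5 gray
  8 gray
    2 gray
    2 black
    3 gray
      3→5: 5 is gray → back edge
First back edge: 3 → 5.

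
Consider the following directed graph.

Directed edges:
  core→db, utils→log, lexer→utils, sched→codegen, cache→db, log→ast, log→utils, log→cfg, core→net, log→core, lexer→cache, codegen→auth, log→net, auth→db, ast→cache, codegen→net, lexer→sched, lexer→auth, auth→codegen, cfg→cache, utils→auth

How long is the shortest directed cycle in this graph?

For each vertex v, BFS finds the shortest path from v back to v.
The shortest such closed walk is utils → log → utils, length 2.

2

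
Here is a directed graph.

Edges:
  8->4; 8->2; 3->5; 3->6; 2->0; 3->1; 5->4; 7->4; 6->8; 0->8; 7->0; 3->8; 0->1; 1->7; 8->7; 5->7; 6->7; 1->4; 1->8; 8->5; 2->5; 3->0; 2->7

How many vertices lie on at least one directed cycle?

6

A vertex is on a directed cycle iff it belongs to a strongly connected component of size ≥ 2 (or has a self-loop).
The vertices on cycles are {0, 1, 2, 5, 7, 8} — 6 in total.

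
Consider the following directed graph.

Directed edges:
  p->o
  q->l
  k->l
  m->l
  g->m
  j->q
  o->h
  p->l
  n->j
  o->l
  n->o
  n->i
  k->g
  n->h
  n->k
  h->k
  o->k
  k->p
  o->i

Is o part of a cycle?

Yes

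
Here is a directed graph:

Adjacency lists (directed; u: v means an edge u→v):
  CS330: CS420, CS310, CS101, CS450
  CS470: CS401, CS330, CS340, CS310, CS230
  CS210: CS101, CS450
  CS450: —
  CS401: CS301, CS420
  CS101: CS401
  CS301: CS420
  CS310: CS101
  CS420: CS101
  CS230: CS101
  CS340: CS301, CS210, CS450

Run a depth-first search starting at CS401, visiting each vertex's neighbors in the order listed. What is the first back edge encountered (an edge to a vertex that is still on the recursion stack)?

CS101->CS401

DFS from CS401 (visiting each vertex's neighbors in the order listed); mark gray on enter, black on exit:
CS401 gray
  CS301 gray
    CS420 gray
      CS101 gray
        CS101→CS401: CS401 is gray → back edge
First back edge: CS101 → CS401.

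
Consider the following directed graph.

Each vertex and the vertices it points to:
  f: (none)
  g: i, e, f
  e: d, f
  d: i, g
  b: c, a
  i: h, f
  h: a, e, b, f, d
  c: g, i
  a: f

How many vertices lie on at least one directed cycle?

7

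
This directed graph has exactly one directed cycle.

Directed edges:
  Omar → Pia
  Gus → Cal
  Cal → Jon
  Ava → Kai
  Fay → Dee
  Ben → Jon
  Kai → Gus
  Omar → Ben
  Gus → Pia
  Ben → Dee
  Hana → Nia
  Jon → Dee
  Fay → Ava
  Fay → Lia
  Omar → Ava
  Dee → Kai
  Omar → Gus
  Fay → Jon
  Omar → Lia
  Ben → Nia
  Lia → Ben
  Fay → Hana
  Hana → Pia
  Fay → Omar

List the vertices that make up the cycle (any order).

Cal, Dee, Gus, Jon, Kai

DFS with gray/black marking from Kai:
Kai gray
  Gus gray
    Cal gray
      Jon gray
        Dee gray
          Dee→Kai: Kai is gray → back edge
Back edge closes the cycle Kai → Gus → Cal → Jon → Dee → Kai; its vertices are {Cal, Dee, Gus, Jon, Kai}.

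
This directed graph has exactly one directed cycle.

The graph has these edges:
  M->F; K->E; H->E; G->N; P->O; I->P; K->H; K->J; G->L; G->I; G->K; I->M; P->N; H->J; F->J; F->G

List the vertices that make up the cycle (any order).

DFS with gray/black marking from G:
G gray
  K gray
    E gray
    E black
    H gray
      H→E: E black — skip
      J gray
      J black
    H black
    K→J: J black — skip
  K black
  N gray
  N black
  I gray
    P gray
      O gray
      O black
      P→N: N black — skip
    P black
    M gray
      F gray
        F→J: J black — skip
        F→G: G is gray → back edge
Back edge closes the cycle G → I → M → F → G; its vertices are {F, G, I, M}.

F, G, I, M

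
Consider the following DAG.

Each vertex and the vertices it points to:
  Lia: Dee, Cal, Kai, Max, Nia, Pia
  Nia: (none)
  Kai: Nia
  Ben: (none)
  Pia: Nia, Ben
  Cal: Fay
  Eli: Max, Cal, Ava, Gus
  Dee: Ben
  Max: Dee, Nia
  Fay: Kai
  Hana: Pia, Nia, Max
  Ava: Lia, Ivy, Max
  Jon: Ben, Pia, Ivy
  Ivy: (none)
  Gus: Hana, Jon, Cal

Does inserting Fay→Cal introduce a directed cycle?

Yes

Adding Fay→Cal creates a cycle iff Cal can already reach Fay.
Path from Cal: Cal → Fay.
So Cal → … → Fay → Cal is a cycle.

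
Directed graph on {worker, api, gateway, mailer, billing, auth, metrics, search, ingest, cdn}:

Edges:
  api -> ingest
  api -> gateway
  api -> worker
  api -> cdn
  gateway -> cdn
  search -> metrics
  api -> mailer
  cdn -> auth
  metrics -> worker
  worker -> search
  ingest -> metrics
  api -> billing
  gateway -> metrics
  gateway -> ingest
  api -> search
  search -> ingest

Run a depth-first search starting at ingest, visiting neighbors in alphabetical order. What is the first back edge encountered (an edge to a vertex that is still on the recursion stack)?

search→ingest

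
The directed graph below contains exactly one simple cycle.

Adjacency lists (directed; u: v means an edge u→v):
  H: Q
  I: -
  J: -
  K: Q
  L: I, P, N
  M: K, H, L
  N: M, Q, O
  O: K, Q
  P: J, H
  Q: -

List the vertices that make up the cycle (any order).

L, M, N

DFS with gray/black marking from L:
L gray
  I gray
  I black
  P gray
    J gray
    J black
    H gray
      Q gray
      Q black
    H black
  P black
  N gray
    M gray
      K gray
        K→Q: Q black — skip
      K black
      M→H: H black — skip
      M→L: L is gray → back edge
Back edge closes the cycle L → N → M → L; its vertices are {L, M, N}.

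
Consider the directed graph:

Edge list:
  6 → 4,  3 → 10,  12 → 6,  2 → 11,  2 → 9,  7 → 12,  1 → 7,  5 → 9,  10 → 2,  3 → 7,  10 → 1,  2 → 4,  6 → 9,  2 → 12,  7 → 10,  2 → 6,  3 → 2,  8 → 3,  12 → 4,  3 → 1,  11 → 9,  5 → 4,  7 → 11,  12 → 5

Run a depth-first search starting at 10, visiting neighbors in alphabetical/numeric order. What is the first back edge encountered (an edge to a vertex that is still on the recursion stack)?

7->10

DFS from 10 (visiting neighbors in alphabetical/numeric order); mark gray on enter, black on exit:
10 gray
  1 gray
    7 gray
      7→10: 10 is gray → back edge
First back edge: 7 → 10.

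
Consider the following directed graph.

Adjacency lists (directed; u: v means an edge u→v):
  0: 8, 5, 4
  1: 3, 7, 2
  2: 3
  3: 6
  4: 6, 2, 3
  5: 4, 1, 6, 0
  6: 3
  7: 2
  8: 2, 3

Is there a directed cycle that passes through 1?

No

1 lies on a cycle iff there is a path from 1 back to itself.
Exploring from 1, it never reaches itself; equivalently, its strongly connected component is a singleton.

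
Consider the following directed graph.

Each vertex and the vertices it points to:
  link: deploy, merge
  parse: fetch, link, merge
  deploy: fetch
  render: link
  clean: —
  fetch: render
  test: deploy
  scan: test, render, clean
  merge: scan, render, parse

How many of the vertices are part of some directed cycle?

A vertex is on a directed cycle iff it belongs to a strongly connected component of size ≥ 2 (or has a self-loop).
The vertices on cycles are {link, scan, test, fetch, merge, parse, deploy, render} — 8 in total.

8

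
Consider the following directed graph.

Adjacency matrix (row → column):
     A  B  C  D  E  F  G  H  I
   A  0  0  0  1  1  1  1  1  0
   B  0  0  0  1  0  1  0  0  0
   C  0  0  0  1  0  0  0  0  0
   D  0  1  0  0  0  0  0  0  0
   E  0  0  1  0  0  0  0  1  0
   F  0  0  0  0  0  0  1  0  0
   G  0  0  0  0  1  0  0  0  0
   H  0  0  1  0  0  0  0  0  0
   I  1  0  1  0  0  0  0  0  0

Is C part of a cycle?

C is on a cycle iff C can reach itself via ≥1 edge.
C → D → B → F → G → E → C — yes.

Yes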